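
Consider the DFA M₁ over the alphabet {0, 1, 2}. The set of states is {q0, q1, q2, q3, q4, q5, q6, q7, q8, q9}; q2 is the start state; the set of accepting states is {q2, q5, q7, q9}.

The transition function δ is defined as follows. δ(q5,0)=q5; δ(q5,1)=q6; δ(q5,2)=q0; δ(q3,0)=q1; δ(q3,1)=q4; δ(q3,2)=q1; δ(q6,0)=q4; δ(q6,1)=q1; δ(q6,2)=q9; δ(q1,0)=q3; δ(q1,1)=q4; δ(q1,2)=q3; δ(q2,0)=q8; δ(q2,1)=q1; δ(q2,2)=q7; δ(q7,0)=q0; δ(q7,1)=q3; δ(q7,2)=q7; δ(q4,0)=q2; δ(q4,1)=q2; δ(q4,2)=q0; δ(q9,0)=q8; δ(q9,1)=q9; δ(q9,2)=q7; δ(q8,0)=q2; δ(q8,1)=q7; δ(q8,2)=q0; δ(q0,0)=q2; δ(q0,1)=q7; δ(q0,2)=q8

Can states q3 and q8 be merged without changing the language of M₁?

No

First remove the unreachable states {q5,q6,q9}; 7 states remain.
Start with accepting vs non-accepting: {q2,q7} | {q0,q1,q3,q4,q8}.
On input 0, block {q0,q1,q3,q4,q8} splits into {q0,q4,q8} and {q1,q3}.
The partition is now stable with 3 blocks: {q2,q7} | {q0,q4,q8} | {q1,q3}.
q3 and q8 end up in different blocks, so they are distinguishable. For instance, the string '0' is accepted from only q8.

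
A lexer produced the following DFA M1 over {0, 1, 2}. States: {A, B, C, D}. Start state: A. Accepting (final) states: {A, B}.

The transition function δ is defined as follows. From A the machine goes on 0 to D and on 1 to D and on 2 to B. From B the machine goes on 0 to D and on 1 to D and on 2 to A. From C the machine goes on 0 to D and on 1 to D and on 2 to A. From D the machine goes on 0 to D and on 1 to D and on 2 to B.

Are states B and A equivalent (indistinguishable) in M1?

First remove the unreachable states {C}; 3 states remain.
P0 = {A,B} | {D}.
Stable partition: {A,B} | {D} — 2 equivalence classes.
B and A lie in the same block of the stable partition, so they are equivalent — no string distinguishes them.

Yes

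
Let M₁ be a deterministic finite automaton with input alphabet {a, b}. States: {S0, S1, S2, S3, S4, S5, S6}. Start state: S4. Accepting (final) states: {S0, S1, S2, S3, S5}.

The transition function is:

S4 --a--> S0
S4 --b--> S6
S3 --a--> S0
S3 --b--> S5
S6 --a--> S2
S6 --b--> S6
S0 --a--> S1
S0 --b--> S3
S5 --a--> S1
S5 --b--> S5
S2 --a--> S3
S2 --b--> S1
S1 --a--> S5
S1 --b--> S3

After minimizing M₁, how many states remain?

Start with accepting vs non-accepting: {S0,S1,S2,S3,S5} | {S4,S6}.
The partition is now stable with 2 blocks: {S0,S1,S2,S3,S5} | {S4,S6}.

2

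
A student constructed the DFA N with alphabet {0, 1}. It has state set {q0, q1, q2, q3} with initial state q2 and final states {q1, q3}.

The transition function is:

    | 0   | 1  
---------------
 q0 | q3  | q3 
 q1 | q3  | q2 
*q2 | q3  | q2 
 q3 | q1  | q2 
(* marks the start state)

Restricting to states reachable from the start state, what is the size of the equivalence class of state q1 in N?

Reachable states from the start: {q1,q2,q3}. Unreachable: {q0} — drop them.
Start with accepting vs non-accepting: {q1,q3} | {q2}.
Stable partition: {q1,q3} | {q2} — 2 equivalence classes.
State q1 belongs to the block {q1,q3}, which has 2 states.

2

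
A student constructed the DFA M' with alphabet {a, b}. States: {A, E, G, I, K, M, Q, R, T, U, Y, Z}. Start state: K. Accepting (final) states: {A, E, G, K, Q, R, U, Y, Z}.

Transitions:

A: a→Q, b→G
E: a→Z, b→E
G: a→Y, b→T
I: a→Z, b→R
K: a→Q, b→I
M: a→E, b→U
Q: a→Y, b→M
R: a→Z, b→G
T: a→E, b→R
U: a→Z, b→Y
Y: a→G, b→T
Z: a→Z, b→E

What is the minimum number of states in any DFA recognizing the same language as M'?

4

States {A} cannot be reached from the start state, so discard them.
P0 = {E,G,K,Q,R,U,Y,Z} | {I,M,T}.
Refine {E,G,K,Q,R,U,Y,Z} on symbol b: members go to different blocks, giving {E,R,U,Z} and {G,K,Q,Y}.
Split {E,R,U,Z} by δ(·,b) → {E,Z} and {R,U}.
Stable partition: {E,Z} | {I,M,T} | {G,K,Q,Y} | {R,U} — 4 equivalence classes.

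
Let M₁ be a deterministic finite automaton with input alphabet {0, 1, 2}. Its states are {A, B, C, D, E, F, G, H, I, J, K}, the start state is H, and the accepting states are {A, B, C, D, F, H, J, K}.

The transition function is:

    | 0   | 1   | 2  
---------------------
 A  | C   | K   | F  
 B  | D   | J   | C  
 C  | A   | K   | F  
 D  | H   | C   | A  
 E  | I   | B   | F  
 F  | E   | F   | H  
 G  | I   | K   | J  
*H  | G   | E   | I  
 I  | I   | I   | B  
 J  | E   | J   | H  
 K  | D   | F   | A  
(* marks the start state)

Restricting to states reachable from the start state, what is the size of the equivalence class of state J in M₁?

2

Start with accepting vs non-accepting: {A,B,C,D,F,H,J,K} | {E,G,I}.
Split {A,B,C,D,F,H,J,K} by δ(·,0) → {A,B,C,D,K} and {F,H,J}.
Split {A,B,C,D,K} by δ(·,0) → {A,B,C,K} and {D}.
Split {A,B,C,K} by δ(·,0) → {A,C} and {B,K}.
On input 1, block {E,G,I} splits into {E,G} and {I}.
Split {F,H,J} by δ(·,1) → {F,J} and {H}.
Stable partition: {A,C} | {E,G} | {F,J} | {D} | {B,K} | {I} | {H} — 7 equivalence classes.
State J belongs to the block {F,J}, which has 2 states.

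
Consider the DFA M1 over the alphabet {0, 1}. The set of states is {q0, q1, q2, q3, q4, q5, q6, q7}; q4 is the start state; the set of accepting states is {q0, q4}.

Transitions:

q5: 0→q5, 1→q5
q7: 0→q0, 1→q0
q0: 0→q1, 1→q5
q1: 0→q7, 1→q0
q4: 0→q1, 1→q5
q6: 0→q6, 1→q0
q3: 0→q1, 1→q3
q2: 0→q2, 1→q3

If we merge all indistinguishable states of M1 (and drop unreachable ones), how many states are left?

4

States {q2,q3,q6} cannot be reached from the start state, so discard them.
Initial partition by acceptance: {q0,q4} | {q1,q5,q7}.
On input 0, block {q1,q5,q7} splits into {q1,q5} and {q7}.
On input 0, block {q1,q5} splits into {q1} and {q5}.
No further refinement is possible. Final partition (4 blocks): {q0,q4} | {q1} | {q7} | {q5}.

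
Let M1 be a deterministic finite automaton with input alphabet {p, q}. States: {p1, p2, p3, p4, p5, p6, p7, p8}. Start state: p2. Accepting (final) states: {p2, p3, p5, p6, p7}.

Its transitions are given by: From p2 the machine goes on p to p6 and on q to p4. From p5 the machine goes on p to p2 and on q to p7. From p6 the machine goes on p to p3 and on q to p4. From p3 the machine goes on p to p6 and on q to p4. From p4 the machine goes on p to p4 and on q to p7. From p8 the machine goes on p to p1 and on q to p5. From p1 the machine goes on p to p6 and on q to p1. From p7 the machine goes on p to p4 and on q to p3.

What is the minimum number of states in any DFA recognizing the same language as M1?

States {p1,p5,p8} cannot be reached from the start state, so discard them.
Start with accepting vs non-accepting: {p2,p3,p6,p7} | {p4}.
Refine {p2,p3,p6,p7} on symbol p: members go to different blocks, giving {p2,p3,p6} and {p7}.
Stable partition: {p2,p3,p6} | {p4} | {p7} — 3 equivalence classes.

3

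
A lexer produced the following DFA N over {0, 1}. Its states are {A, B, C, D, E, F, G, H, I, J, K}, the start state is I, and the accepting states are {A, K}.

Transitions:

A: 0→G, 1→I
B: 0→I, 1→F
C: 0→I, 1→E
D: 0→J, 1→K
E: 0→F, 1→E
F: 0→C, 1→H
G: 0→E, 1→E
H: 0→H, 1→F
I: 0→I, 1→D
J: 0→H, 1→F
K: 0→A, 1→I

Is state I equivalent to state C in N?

Reachable states from the start: {A,C,D,E,F,G,H,I,J,K}. Unreachable: {B} — drop them.
Start with accepting vs non-accepting: {A,K} | {C,D,E,F,G,H,I,J}.
On input 0, block {A,K} splits into {A} and {K}.
Split {C,D,E,F,G,H,I,J} by δ(·,1) → {C,E,F,G,H,I,J} and {D}.
Split {C,E,F,G,H,I,J} by δ(·,1) → {C,E,F,G,H,J} and {I}.
Refine {C,E,F,G,H,J} on symbol 0: members go to different blocks, giving {E,F,G,H,J} and {C}.
Refine {E,F,G,H,J} on symbol 0: members go to different blocks, giving {E,G,H,J} and {F}.
Split {E,G,H,J} by δ(·,0) → {G,H,J} and {E}.
Refine {G,H,J} on symbol 0: members go to different blocks, giving {H,J} and {G}.
The partition is now stable with 9 blocks: {A} | {H,J} | {K} | {D} | {I} | {C} | {F} | {E} | {G}.
I and C end up in different blocks, so they are distinguishable. For instance, the string '11' is accepted from only I.

No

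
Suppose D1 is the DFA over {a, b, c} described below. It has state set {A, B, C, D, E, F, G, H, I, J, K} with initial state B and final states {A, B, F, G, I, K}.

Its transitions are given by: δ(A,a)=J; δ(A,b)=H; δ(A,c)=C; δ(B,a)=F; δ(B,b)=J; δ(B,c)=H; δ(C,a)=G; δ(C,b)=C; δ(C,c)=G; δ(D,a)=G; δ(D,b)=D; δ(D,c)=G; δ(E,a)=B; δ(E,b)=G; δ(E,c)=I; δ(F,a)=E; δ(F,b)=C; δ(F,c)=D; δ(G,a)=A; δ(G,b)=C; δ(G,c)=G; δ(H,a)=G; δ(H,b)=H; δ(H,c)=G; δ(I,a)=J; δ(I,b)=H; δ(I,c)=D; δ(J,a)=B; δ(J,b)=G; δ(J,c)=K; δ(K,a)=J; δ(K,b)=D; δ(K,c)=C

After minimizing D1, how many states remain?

5

Every state is reachable, so we keep all 11.
Initial partition by acceptance: {A,B,F,G,I,K} | {C,D,E,H,J}.
Split {A,B,F,G,I,K} by δ(·,a) → {A,F,I,K} and {B,G}.
On input b, block {C,D,E,H,J} splits into {C,D,H} and {E,J}.
On input b, block {B,G} splits into {B} and {G}.
The partition is now stable with 5 blocks: {A,F,I,K} | {C,D,H} | {B} | {E,J} | {G}.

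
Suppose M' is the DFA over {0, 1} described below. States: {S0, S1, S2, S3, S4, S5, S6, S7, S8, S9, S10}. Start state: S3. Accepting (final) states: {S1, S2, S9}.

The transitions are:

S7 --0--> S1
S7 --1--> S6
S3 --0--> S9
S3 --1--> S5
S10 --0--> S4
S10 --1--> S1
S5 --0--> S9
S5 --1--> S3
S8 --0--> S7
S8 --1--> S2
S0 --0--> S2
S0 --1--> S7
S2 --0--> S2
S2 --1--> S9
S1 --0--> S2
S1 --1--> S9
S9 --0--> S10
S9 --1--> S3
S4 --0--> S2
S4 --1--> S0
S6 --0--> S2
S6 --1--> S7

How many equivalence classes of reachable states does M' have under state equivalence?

5

First remove the unreachable states {S8}; 10 states remain.
Start with accepting vs non-accepting: {S1,S2,S9} | {S0,S3,S4,S5,S6,S7,S10}.
On input 0, block {S1,S2,S9} splits into {S1,S2} and {S9}.
Refine {S0,S3,S4,S5,S6,S7,S10} on symbol 0: members go to different blocks, giving {S0,S4,S6,S7} and {S3,S5} and {S10}.
No further refinement is possible. Final partition (5 blocks): {S1,S2} | {S0,S4,S6,S7} | {S9} | {S3,S5} | {S10}.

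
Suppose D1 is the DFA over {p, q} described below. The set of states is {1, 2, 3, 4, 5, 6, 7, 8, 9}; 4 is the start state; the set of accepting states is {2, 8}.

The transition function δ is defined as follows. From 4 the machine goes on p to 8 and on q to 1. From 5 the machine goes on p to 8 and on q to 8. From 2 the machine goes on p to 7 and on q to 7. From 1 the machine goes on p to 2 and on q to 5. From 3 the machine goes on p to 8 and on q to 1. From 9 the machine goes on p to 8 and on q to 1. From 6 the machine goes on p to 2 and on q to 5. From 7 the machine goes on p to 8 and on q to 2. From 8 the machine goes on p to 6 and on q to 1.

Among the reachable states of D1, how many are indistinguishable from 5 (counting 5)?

1

Reachable states from the start: {1,2,4,5,6,7,8}. Unreachable: {3,9} — drop them.
P0 = {2,8} | {1,4,5,6,7}.
Refine {1,4,5,6,7} on symbol q: members go to different blocks, giving {1,4,6} and {5,7}.
Split {2,8} by δ(·,p) → {2} and {8}.
On input p, block {1,4,6} splits into {1,6} and {4}.
Refine {5,7} on symbol q: members go to different blocks, giving {5} and {7}.
Stable partition: {2} | {1,6} | {5} | {8} | {4} | {7} — 6 equivalence classes.
The equivalence class containing 5 is {5}, of size 1.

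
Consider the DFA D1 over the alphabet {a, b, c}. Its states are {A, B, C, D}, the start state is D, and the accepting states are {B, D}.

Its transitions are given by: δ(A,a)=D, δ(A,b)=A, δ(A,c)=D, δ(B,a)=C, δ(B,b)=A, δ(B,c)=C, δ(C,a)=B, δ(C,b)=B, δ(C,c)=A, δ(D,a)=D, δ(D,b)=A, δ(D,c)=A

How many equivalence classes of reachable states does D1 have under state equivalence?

Reachable states from the start: {A,D}. Unreachable: {B,C} — drop them.
P0 = {D} | {A}.
The partition is now stable with 2 blocks: {D} | {A}.

2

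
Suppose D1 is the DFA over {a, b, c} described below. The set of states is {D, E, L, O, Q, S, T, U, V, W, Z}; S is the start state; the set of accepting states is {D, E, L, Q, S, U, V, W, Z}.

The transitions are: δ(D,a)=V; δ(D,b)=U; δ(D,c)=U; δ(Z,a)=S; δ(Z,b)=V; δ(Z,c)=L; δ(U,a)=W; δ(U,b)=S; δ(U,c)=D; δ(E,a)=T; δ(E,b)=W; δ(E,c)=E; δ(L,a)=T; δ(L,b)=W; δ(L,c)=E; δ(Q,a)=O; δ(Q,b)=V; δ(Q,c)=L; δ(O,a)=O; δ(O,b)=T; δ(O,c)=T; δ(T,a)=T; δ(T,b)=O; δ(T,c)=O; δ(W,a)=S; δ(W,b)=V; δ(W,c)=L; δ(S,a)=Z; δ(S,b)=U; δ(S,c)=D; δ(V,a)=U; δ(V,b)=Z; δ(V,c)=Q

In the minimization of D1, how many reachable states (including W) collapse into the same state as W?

All states are reachable from the start state.
Initial partition by acceptance: {D,E,L,Q,S,U,V,W,Z} | {O,T}.
On input a, block {D,E,L,Q,S,U,V,W,Z} splits into {D,S,U,V,W,Z} and {E,L,Q}.
On input c, block {D,S,U,V,W,Z} splits into {D,S,U} and {V,W,Z}.
No further refinement is possible. Final partition (4 blocks): {D,S,U} | {O,T} | {E,L,Q} | {V,W,Z}.
State W belongs to the block {V,W,Z}, which has 3 states.

3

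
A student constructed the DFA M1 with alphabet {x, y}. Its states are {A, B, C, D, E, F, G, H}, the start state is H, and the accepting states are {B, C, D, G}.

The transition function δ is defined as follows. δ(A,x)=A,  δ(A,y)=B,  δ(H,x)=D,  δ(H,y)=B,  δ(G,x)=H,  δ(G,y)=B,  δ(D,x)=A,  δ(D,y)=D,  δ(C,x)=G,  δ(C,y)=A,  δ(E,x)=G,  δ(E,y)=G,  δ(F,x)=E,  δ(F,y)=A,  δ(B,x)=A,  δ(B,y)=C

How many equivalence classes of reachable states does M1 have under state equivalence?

Reachable states from the start: {A,B,C,D,G,H}. Unreachable: {E,F} — drop them.
Start with accepting vs non-accepting: {B,C,D,G} | {A,H}.
On input x, block {B,C,D,G} splits into {B,D,G} and {C}.
Split {B,D,G} by δ(·,y) → {D,G} and {B}.
Refine {D,G} on symbol y: members go to different blocks, giving {D} and {G}.
On input x, block {A,H} splits into {A} and {H}.
No further refinement is possible. Final partition (6 blocks): {D} | {A} | {C} | {B} | {G} | {H}.

6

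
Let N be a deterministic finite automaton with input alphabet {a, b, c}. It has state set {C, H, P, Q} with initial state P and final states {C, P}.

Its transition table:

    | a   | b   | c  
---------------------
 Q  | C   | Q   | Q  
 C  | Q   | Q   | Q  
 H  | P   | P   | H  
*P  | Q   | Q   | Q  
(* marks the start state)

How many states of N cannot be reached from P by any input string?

Starting at P and following transitions, the reachable set is {C, P, Q}. That leaves H unreachable — 1 in total.

1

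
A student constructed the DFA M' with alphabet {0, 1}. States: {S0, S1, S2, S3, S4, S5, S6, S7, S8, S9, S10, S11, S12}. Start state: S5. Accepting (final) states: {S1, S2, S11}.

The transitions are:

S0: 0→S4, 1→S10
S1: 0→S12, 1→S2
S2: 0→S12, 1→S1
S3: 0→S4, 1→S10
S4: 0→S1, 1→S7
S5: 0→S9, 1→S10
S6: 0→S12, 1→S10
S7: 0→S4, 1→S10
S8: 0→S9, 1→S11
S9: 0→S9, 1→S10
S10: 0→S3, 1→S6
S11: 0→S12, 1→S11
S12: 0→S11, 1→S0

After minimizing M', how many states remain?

5

States {S8} cannot be reached from the start state, so discard them.
Initial partition by acceptance: {S1,S2,S11} | {S0,S3,S4,S5,S6,S7,S9,S10,S12}.
On input 0, block {S0,S3,S4,S5,S6,S7,S9,S10,S12} splits into {S0,S3,S5,S6,S7,S9,S10} and {S4,S12}.
Split {S0,S3,S5,S6,S7,S9,S10} by δ(·,0) → {S0,S3,S6,S7} and {S5,S9,S10}.
Refine {S5,S9,S10} on symbol 0: members go to different blocks, giving {S5,S9} and {S10}.
Stable partition: {S1,S2,S11} | {S0,S3,S6,S7} | {S4,S12} | {S5,S9} | {S10} — 5 equivalence classes.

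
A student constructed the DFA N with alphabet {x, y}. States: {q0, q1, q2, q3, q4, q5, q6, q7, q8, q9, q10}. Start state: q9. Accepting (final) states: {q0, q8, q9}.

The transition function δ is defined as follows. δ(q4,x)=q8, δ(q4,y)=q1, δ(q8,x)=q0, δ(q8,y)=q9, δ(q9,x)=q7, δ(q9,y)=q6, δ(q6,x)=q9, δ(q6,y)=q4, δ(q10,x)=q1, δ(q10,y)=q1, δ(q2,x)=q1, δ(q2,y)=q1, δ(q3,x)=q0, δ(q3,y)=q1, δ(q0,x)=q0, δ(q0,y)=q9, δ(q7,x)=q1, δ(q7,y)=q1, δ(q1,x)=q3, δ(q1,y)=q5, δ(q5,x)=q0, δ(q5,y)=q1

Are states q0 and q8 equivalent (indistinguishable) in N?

Yes

States {q2,q10} cannot be reached from the start state, so discard them.
Start with accepting vs non-accepting: {q0,q8,q9} | {q1,q3,q4,q5,q6,q7}.
Split {q0,q8,q9} by δ(·,x) → {q0,q8} and {q9}.
On input x, block {q1,q3,q4,q5,q6,q7} splits into {q3,q4,q5} and {q1,q7} and {q6}.
Refine {q1,q7} on symbol x: members go to different blocks, giving {q1} and {q7}.
The partition is now stable with 6 blocks: {q0,q8} | {q3,q4,q5} | {q9} | {q1} | {q6} | {q7}.
q0 and q8 lie in the same block of the stable partition, so they are equivalent — no string distinguishes them.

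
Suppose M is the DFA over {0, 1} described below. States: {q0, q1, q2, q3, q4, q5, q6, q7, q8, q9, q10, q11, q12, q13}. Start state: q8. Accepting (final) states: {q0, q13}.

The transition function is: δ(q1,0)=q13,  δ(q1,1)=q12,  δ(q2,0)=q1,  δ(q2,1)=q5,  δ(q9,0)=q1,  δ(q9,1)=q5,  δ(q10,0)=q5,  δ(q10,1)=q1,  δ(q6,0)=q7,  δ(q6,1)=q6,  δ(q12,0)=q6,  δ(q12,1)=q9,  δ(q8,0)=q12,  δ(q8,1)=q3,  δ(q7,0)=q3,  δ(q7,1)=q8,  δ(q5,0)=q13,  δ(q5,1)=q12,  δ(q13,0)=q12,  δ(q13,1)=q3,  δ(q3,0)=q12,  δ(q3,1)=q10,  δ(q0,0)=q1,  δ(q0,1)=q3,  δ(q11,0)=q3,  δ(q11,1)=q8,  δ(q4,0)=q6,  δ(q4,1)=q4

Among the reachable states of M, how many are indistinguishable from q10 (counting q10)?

First remove the unreachable states {q0,q2,q4,q11}; 10 states remain.
P0 = {q13} | {q1,q3,q5,q6,q7,q8,q9,q10,q12}.
Split {q1,q3,q5,q6,q7,q8,q9,q10,q12} by δ(·,0) → {q3,q6,q7,q8,q9,q10,q12} and {q1,q5}.
Split {q3,q6,q7,q8,q9,q10,q12} by δ(·,0) → {q3,q6,q7,q8,q12} and {q9,q10}.
On input 1, block {q3,q6,q7,q8,q12} splits into {q6,q7,q8} and {q3,q12}.
Split {q6,q7,q8} by δ(·,0) → {q7,q8} and {q6}.
Split {q7,q8} by δ(·,1) → {q7} and {q8}.
Split {q3,q12} by δ(·,0) → {q3} and {q12}.
No further refinement is possible. Final partition (8 blocks): {q13} | {q7} | {q1,q5} | {q9,q10} | {q3} | {q6} | {q8} | {q12}.
State q10 belongs to the block {q9,q10}, which has 2 states.

2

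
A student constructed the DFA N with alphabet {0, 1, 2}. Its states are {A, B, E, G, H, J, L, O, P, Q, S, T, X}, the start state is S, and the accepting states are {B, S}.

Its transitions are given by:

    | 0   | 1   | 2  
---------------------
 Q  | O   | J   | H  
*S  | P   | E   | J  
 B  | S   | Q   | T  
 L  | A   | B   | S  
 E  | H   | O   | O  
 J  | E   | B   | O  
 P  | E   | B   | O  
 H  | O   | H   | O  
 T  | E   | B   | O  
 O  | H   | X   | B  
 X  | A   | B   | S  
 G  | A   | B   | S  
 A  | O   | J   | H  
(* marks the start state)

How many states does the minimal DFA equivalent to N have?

First remove the unreachable states {G,L}; 11 states remain.
P0 = {B,S} | {A,E,H,J,O,P,Q,T,X}.
Refine {B,S} on symbol 0: members go to different blocks, giving {B} and {S}.
Split {A,E,H,J,O,P,Q,T,X} by δ(·,1) → {A,E,H,O,Q} and {J,P,T,X}.
On input 1, block {A,E,H,O,Q} splits into {A,O,Q} and {E,H}.
On input 0, block {A,O,Q} splits into {A,Q} and {O}.
Refine {J,P,T,X} on symbol 0: members go to different blocks, giving {J,P,T} and {X}.
On input 0, block {E,H} splits into {H} and {E}.
No further refinement is possible. Final partition (8 blocks): {B} | {A,Q} | {S} | {J,P,T} | {H} | {O} | {X} | {E}.

8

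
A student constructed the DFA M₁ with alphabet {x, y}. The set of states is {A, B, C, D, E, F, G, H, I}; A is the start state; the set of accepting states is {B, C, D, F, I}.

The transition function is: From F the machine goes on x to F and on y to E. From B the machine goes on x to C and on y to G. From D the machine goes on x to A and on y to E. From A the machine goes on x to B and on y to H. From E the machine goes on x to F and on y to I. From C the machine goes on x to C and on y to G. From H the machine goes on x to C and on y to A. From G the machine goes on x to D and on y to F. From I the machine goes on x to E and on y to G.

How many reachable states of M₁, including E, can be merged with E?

1

All states are reachable from the start state.
Initial partition by acceptance: {B,C,D,F,I} | {A,E,G,H}.
On input x, block {B,C,D,F,I} splits into {B,C,F} and {D,I}.
Split {A,E,G,H} by δ(·,x) → {A,E,H} and {G}.
Split {B,C,F} by δ(·,y) → {B,C} and {F}.
On input x, block {A,E,H} splits into {A,H} and {E}.
Refine {D,I} on symbol x: members go to different blocks, giving {D} and {I}.
No further refinement is possible. Final partition (7 blocks): {B,C} | {A,H} | {D} | {G} | {F} | {E} | {I}.
The equivalence class containing E is {E}, of size 1.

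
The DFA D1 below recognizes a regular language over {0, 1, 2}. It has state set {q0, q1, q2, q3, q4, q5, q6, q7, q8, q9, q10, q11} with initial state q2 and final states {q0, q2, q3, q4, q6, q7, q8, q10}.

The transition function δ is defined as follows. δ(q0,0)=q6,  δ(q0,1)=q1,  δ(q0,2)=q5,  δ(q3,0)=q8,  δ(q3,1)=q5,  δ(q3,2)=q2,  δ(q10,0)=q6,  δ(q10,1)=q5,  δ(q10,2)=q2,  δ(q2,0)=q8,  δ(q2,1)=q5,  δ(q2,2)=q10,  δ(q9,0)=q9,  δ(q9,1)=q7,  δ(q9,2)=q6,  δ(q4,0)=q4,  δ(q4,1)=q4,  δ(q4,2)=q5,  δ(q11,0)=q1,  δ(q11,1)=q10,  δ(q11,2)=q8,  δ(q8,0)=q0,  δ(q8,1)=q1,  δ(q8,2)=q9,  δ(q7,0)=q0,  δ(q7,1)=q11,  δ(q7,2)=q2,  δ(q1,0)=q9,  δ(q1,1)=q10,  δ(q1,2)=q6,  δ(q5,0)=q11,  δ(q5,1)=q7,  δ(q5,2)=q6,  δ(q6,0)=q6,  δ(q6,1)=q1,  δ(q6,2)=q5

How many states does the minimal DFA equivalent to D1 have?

3

States {q3,q4} cannot be reached from the start state, so discard them.
Start with accepting vs non-accepting: {q0,q2,q6,q7,q8,q10} | {q1,q5,q9,q11}.
On input 2, block {q0,q2,q6,q7,q8,q10} splits into {q0,q6,q8} and {q2,q7,q10}.
No further refinement is possible. Final partition (3 blocks): {q0,q6,q8} | {q1,q5,q9,q11} | {q2,q7,q10}.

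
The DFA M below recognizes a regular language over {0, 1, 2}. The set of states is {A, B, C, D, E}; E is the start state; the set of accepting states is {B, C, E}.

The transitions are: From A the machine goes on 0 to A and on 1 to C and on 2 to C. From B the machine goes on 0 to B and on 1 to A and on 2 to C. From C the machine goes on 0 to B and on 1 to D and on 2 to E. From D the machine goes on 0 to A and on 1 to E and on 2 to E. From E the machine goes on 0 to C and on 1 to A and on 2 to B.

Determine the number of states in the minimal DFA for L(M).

2

Every state is reachable, so we keep all 5.
Start with accepting vs non-accepting: {B,C,E} | {A,D}.
The partition is now stable with 2 blocks: {B,C,E} | {A,D}.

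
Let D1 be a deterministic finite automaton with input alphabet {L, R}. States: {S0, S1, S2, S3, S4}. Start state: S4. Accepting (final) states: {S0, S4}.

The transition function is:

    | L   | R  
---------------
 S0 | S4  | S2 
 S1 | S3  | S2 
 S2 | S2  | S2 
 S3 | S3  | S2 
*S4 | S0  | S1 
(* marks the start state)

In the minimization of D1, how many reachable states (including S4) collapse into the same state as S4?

All states are reachable from the start state.
Start with accepting vs non-accepting: {S0,S4} | {S1,S2,S3}.
Stable partition: {S0,S4} | {S1,S2,S3} — 2 equivalence classes.
The equivalence class containing S4 is {S0,S4}, of size 2.

2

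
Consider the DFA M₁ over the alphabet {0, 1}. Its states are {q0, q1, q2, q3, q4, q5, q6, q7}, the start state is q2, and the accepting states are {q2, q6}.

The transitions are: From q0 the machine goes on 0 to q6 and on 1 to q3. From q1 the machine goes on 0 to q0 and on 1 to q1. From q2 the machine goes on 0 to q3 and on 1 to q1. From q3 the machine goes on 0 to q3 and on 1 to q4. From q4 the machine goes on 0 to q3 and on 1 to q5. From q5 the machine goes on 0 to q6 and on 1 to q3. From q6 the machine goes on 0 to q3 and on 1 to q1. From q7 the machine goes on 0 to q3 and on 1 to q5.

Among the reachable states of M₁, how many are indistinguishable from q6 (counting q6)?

2

States {q7} cannot be reached from the start state, so discard them.
Initial partition by acceptance: {q2,q6} | {q0,q1,q3,q4,q5}.
On input 0, block {q0,q1,q3,q4,q5} splits into {q1,q3,q4} and {q0,q5}.
Split {q1,q3,q4} by δ(·,0) → {q3,q4} and {q1}.
Refine {q3,q4} on symbol 1: members go to different blocks, giving {q3} and {q4}.
Stable partition: {q2,q6} | {q3} | {q0,q5} | {q1} | {q4} — 5 equivalence classes.
The equivalence class containing q6 is {q2,q6}, of size 2.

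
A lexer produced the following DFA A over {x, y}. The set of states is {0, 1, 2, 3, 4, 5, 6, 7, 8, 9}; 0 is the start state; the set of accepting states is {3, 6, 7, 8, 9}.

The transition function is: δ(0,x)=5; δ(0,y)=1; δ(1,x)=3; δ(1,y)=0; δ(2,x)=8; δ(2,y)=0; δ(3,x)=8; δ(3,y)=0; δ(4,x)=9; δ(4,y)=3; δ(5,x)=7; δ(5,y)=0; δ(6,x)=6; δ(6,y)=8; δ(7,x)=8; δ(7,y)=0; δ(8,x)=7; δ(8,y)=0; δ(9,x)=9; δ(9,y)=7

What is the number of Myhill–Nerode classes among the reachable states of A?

Reachable states from the start: {0,1,3,5,7,8}. Unreachable: {2,4,6,9} — drop them.
Start with accepting vs non-accepting: {3,7,8} | {0,1,5}.
Split {0,1,5} by δ(·,x) → {1,5} and {0}.
No further refinement is possible. Final partition (3 blocks): {3,7,8} | {1,5} | {0}.

3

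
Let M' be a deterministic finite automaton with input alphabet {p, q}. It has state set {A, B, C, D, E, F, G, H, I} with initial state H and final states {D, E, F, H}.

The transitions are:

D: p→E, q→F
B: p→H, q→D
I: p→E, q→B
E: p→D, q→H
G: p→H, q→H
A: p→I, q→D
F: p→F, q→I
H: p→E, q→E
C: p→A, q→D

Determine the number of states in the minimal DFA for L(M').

Reachable states from the start: {B,D,E,F,H,I}. Unreachable: {A,C,G} — drop them.
P0 = {D,E,F,H} | {B,I}.
Split {D,E,F,H} by δ(·,q) → {D,E,H} and {F}.
On input q, block {D,E,H} splits into {E,H} and {D}.
On input p, block {E,H} splits into {E} and {H}.
Refine {B,I} on symbol p: members go to different blocks, giving {B} and {I}.
The partition is now stable with 6 blocks: {E} | {B} | {F} | {D} | {H} | {I}.

6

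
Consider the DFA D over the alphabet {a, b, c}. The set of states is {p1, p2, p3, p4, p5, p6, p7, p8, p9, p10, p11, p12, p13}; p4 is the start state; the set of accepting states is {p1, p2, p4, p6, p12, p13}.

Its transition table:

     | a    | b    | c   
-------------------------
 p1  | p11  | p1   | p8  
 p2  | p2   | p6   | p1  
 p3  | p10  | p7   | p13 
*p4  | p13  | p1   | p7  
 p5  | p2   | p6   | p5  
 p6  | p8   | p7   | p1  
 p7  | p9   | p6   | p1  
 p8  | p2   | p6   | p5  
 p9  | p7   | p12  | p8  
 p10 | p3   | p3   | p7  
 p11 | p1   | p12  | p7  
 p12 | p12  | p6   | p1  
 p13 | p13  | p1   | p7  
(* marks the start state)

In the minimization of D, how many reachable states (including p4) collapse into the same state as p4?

Reachable states from the start: {p1,p2,p4,p5,p6,p7,p8,p9,p11,p12,p13}. Unreachable: {p3,p10} — drop them.
Initial partition by acceptance: {p1,p2,p4,p6,p12,p13} | {p5,p7,p8,p9,p11}.
On input a, block {p1,p2,p4,p6,p12,p13} splits into {p2,p4,p12,p13} and {p1,p6}.
Split {p2,p4,p12,p13} by δ(·,c) → {p2,p12} and {p4,p13}.
Split {p5,p7,p8,p9,p11} by δ(·,a) → {p5,p8} and {p7,p9} and {p11}.
Refine {p1,p6} on symbol a: members go to different blocks, giving {p1} and {p6}.
Split {p7,p9} by δ(·,b) → {p7} and {p9}.
The partition is now stable with 8 blocks: {p2,p12} | {p5,p8} | {p1} | {p4,p13} | {p7} | {p11} | {p6} | {p9}.
The equivalence class containing p4 is {p4,p13}, of size 2.

2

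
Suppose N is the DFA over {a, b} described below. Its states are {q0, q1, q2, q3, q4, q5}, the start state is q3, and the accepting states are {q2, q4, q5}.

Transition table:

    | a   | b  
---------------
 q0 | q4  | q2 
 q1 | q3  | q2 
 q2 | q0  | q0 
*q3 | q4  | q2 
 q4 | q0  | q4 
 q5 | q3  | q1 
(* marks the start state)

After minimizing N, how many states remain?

Reachable states from the start: {q0,q2,q3,q4}. Unreachable: {q1,q5} — drop them.
Initial partition by acceptance: {q2,q4} | {q0,q3}.
Refine {q2,q4} on symbol b: members go to different blocks, giving {q2} and {q4}.
The partition is now stable with 3 blocks: {q2} | {q0,q3} | {q4}.

3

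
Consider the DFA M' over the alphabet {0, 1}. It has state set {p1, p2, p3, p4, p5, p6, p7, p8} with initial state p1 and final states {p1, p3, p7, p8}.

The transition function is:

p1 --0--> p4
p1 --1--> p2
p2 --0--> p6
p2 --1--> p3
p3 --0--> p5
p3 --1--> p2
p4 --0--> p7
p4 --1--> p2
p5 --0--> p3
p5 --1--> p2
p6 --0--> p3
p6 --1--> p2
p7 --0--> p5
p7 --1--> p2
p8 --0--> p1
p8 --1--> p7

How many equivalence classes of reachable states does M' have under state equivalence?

3

Reachable states from the start: {p1,p2,p3,p4,p5,p6,p7}. Unreachable: {p8} — drop them.
P0 = {p1,p3,p7} | {p2,p4,p5,p6}.
On input 0, block {p2,p4,p5,p6} splits into {p4,p5,p6} and {p2}.
Stable partition: {p1,p3,p7} | {p4,p5,p6} | {p2} — 3 equivalence classes.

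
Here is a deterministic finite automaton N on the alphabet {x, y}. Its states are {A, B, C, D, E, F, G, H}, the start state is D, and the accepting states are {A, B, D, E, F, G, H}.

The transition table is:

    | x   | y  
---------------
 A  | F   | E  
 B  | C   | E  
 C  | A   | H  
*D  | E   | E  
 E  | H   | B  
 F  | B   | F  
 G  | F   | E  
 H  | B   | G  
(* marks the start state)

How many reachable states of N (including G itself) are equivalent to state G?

2

Start with accepting vs non-accepting: {A,B,D,E,F,G,H} | {C}.
Refine {A,B,D,E,F,G,H} on symbol x: members go to different blocks, giving {A,D,E,F,G,H} and {B}.
On input x, block {A,D,E,F,G,H} splits into {A,D,E,G} and {F,H}.
On input x, block {A,D,E,G} splits into {A,E,G} and {D}.
On input y, block {A,E,G} splits into {A,G} and {E}.
Refine {F,H} on symbol y: members go to different blocks, giving {F} and {H}.
Stable partition: {A,G} | {C} | {B} | {F} | {D} | {E} | {H} — 7 equivalence classes.
The equivalence class containing G is {A,G}, of size 2.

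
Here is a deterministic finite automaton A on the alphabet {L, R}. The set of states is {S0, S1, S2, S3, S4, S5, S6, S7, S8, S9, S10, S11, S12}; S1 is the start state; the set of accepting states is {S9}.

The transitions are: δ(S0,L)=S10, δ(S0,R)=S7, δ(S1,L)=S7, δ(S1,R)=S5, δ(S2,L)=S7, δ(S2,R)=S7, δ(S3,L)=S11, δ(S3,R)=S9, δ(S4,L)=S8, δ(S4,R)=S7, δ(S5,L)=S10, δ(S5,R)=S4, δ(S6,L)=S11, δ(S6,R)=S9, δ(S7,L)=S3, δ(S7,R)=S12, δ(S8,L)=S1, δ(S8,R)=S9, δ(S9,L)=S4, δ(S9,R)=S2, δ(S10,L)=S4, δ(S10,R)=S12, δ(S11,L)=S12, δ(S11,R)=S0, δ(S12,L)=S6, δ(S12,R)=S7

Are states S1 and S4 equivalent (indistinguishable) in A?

No

Initial partition by acceptance: {S9} | {S0,S1,S2,S3,S4,S5,S6,S7,S8,S10,S11,S12}.
Split {S0,S1,S2,S3,S4,S5,S6,S7,S8,S10,S11,S12} by δ(·,R) → {S0,S1,S2,S4,S5,S7,S10,S11,S12} and {S3,S6,S8}.
Split {S0,S1,S2,S4,S5,S7,S10,S11,S12} by δ(·,L) → {S0,S1,S2,S5,S10,S11} and {S4,S7,S12}.
Split {S0,S1,S2,S5,S10,S11} by δ(·,L) → {S1,S2,S10,S11} and {S0,S5}.
Split {S1,S2,S10,S11} by δ(·,R) → {S1,S11} and {S2,S10}.
Stable partition: {S9} | {S1,S11} | {S3,S6,S8} | {S4,S7,S12} | {S0,S5} | {S2,S10} — 6 equivalence classes.
S1 and S4 end up in different blocks, so they are distinguishable. For instance, the string 'LR' is accepted from only S4.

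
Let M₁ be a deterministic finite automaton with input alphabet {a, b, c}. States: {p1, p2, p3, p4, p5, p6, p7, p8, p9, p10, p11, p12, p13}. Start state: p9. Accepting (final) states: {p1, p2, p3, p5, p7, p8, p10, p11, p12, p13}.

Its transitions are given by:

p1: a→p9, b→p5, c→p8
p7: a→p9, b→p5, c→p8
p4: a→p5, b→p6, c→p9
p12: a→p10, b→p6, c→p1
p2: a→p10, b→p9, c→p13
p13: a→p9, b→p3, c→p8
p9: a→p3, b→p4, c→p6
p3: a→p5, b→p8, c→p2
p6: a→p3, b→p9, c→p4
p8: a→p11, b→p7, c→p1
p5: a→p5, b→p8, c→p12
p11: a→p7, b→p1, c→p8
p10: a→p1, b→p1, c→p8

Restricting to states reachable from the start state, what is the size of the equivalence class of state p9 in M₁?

P0 = {p1,p2,p3,p5,p7,p8,p10,p11,p12,p13} | {p4,p6,p9}.
Split {p1,p2,p3,p5,p7,p8,p10,p11,p12,p13} by δ(·,a) → {p2,p3,p5,p8,p10,p11,p12} and {p1,p7,p13}.
Split {p2,p3,p5,p8,p10,p11,p12} by δ(·,a) → {p2,p3,p5,p8,p12} and {p10,p11}.
Split {p2,p3,p5,p8,p12} by δ(·,a) → {p2,p8,p12} and {p3,p5}.
Refine {p2,p8,p12} on symbol b: members go to different blocks, giving {p2,p12} and {p8}.
Stable partition: {p2,p12} | {p4,p6,p9} | {p1,p7,p13} | {p10,p11} | {p3,p5} | {p8} — 6 equivalence classes.
State p9 belongs to the block {p4,p6,p9}, which has 3 states.

3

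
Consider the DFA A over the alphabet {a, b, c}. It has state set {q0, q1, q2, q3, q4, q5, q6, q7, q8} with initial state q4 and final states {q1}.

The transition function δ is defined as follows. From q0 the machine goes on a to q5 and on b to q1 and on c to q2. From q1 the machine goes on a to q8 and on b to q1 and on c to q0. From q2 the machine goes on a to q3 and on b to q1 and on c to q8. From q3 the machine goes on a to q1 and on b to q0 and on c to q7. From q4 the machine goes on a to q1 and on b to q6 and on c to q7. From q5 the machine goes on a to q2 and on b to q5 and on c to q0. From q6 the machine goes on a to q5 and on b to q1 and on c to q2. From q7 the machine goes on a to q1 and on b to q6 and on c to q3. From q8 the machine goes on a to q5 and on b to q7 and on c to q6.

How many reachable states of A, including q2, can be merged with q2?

All states are reachable from the start state.
Start with accepting vs non-accepting: {q1} | {q0,q2,q3,q4,q5,q6,q7,q8}.
On input a, block {q0,q2,q3,q4,q5,q6,q7,q8} splits into {q0,q2,q5,q6,q8} and {q3,q4,q7}.
On input a, block {q0,q2,q5,q6,q8} splits into {q0,q5,q6,q8} and {q2}.
On input a, block {q0,q5,q6,q8} splits into {q0,q6,q8} and {q5}.
Refine {q0,q6,q8} on symbol b: members go to different blocks, giving {q0,q6} and {q8}.
Stable partition: {q1} | {q0,q6} | {q3,q4,q7} | {q2} | {q5} | {q8} — 6 equivalence classes.
The equivalence class containing q2 is {q2}, of size 1.

1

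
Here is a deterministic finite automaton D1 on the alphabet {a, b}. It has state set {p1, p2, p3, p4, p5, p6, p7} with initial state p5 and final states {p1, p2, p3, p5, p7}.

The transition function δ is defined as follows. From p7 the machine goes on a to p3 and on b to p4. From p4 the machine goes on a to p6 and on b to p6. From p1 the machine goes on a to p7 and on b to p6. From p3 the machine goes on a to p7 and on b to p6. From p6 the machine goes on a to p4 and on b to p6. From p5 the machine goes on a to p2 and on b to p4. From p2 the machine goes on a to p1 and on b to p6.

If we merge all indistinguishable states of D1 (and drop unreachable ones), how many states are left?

2

Every state is reachable, so we keep all 7.
Initial partition by acceptance: {p1,p2,p3,p5,p7} | {p4,p6}.
The partition is now stable with 2 blocks: {p1,p2,p3,p5,p7} | {p4,p6}.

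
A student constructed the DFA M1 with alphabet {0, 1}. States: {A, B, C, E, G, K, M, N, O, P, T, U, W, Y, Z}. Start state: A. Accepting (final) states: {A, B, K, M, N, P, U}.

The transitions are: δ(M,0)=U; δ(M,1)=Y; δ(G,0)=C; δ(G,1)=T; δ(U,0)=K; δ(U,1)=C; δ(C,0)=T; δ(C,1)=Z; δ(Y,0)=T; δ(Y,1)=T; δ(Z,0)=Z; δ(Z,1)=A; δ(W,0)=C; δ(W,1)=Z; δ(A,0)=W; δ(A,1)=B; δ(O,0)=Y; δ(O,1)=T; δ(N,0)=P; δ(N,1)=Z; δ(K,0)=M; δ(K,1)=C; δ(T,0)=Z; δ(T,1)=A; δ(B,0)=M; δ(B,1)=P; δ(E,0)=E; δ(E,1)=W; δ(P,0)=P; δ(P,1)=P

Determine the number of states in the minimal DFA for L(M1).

7

Reachable states from the start: {A,B,C,K,M,P,T,U,W,Y,Z}. Unreachable: {E,G,N,O} — drop them.
Initial partition by acceptance: {A,B,K,M,P,U} | {C,T,W,Y,Z}.
Refine {A,B,K,M,P,U} on symbol 0: members go to different blocks, giving {B,K,M,P,U} and {A}.
Refine {B,K,M,P,U} on symbol 1: members go to different blocks, giving {K,M,U} and {B,P}.
On input 1, block {C,T,W,Y,Z} splits into {C,W,Y} and {T,Z}.
On input 0, block {C,W,Y} splits into {C,Y} and {W}.
Refine {B,P} on symbol 0: members go to different blocks, giving {P} and {B}.
Stable partition: {K,M,U} | {C,Y} | {A} | {P} | {T,Z} | {W} | {B} — 7 equivalence classes.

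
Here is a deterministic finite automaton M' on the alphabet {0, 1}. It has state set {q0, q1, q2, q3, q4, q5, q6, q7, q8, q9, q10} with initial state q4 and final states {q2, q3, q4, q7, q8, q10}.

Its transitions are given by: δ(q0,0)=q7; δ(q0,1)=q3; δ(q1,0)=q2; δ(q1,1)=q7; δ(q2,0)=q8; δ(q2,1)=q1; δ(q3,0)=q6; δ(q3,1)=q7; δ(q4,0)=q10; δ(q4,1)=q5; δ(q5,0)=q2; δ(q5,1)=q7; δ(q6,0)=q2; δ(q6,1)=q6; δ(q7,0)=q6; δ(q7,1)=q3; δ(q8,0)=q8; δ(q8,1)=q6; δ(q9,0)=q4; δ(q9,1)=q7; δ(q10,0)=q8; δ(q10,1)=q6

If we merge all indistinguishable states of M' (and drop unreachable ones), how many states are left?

States {q0,q9} cannot be reached from the start state, so discard them.
P0 = {q2,q3,q4,q7,q8,q10} | {q1,q5,q6}.
On input 0, block {q2,q3,q4,q7,q8,q10} splits into {q2,q4,q8,q10} and {q3,q7}.
On input 1, block {q1,q5,q6} splits into {q1,q5} and {q6}.
Split {q2,q4,q8,q10} by δ(·,1) → {q2,q4} and {q8,q10}.
The partition is now stable with 5 blocks: {q2,q4} | {q1,q5} | {q3,q7} | {q6} | {q8,q10}.

5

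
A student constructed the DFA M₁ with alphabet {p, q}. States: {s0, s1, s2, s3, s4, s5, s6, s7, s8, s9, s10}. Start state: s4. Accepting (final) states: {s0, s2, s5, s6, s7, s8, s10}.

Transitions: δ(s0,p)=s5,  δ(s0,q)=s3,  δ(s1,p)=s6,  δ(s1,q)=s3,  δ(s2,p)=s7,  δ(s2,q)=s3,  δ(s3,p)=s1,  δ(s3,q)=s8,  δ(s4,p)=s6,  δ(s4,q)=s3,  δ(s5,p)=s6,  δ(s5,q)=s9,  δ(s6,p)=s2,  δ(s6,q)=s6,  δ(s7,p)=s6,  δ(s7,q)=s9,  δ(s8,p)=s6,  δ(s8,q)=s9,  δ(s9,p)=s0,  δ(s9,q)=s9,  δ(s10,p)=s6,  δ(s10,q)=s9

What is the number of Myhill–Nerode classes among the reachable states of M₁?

6

States {s10} cannot be reached from the start state, so discard them.
P0 = {s0,s2,s5,s6,s7,s8} | {s1,s3,s4,s9}.
Refine {s0,s2,s5,s6,s7,s8} on symbol q: members go to different blocks, giving {s0,s2,s5,s7,s8} and {s6}.
Split {s0,s2,s5,s7,s8} by δ(·,p) → {s5,s7,s8} and {s0,s2}.
Refine {s1,s3,s4,s9} on symbol p: members go to different blocks, giving {s1,s4} and {s3} and {s9}.
Stable partition: {s5,s7,s8} | {s1,s4} | {s6} | {s0,s2} | {s3} | {s9} — 6 equivalence classes.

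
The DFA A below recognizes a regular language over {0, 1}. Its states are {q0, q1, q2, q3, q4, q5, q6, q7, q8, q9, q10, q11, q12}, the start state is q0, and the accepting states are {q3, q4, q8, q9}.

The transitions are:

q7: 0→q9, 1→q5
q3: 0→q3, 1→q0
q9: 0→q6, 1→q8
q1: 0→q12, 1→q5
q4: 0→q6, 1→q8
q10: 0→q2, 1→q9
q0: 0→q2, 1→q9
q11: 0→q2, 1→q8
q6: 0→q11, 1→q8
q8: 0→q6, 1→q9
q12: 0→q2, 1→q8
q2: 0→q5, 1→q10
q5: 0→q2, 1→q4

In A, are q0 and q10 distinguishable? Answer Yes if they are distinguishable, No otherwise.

No

Reachable states from the start: {q0,q2,q4,q5,q6,q8,q9,q10,q11}. Unreachable: {q1,q3,q7,q12} — drop them.
Initial partition by acceptance: {q4,q8,q9} | {q0,q2,q5,q6,q10,q11}.
Split {q0,q2,q5,q6,q10,q11} by δ(·,1) → {q0,q5,q6,q10,q11} and {q2}.
Refine {q0,q5,q6,q10,q11} on symbol 0: members go to different blocks, giving {q0,q5,q10,q11} and {q6}.
No further refinement is possible. Final partition (4 blocks): {q4,q8,q9} | {q0,q5,q10,q11} | {q2} | {q6}.
q0 and q10 lie in the same block of the stable partition, so they are equivalent — no string distinguishes them.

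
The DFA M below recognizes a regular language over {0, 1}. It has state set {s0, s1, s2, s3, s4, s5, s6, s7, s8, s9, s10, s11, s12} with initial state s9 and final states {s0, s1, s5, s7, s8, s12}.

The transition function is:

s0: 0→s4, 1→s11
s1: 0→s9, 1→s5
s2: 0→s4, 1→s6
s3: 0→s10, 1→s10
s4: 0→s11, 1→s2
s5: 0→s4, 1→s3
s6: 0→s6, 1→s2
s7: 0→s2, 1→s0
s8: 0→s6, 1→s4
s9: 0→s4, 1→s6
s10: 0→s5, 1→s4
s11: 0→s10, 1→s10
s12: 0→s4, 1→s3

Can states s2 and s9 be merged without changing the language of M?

Yes

First remove the unreachable states {s0,s1,s7,s8,s12}; 8 states remain.
P0 = {s5} | {s2,s3,s4,s6,s9,s10,s11}.
Refine {s2,s3,s4,s6,s9,s10,s11} on symbol 0: members go to different blocks, giving {s2,s3,s4,s6,s9,s11} and {s10}.
Refine {s2,s3,s4,s6,s9,s11} on symbol 0: members go to different blocks, giving {s2,s4,s6,s9} and {s3,s11}.
Refine {s2,s4,s6,s9} on symbol 0: members go to different blocks, giving {s2,s6,s9} and {s4}.
Split {s2,s6,s9} by δ(·,0) → {s2,s9} and {s6}.
No further refinement is possible. Final partition (6 blocks): {s5} | {s2,s9} | {s10} | {s3,s11} | {s4} | {s6}.
s2 and s9 lie in the same block of the stable partition, so they are equivalent — no string distinguishes them.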